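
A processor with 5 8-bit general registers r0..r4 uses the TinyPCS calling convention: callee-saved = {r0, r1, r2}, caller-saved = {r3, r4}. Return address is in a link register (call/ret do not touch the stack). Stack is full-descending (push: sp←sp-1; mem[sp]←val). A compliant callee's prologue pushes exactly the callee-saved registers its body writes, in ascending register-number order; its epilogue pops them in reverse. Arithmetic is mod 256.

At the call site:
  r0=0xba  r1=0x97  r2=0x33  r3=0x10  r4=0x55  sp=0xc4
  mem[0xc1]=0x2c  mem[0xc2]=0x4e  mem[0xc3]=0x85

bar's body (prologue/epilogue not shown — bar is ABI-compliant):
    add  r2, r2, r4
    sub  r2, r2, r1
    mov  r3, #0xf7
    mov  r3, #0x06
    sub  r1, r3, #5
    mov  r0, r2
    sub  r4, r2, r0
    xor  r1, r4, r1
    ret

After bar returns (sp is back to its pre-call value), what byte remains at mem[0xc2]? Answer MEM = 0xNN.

prologue: push r0 -> mem[0xc3]=0xba, sp=0xc3
prologue: push r1 -> mem[0xc2]=0x97, sp=0xc2
prologue: push r2 -> mem[0xc1]=0x33, sp=0xc1
body[0] add  r2, r2, r4 -> r2=0x88
body[1] sub  r2, r2, r1 -> r2=0xf1
body[2] mov  r3, #0xf7 -> r3=0xf7
body[3] mov  r3, #0x06 -> r3=0x06
body[4] sub  r1, r3, #5 -> r1=0x01
body[5] mov  r0, r2 -> r0=0xf1
body[6] sub  r4, r2, r0 -> r4=0x00
body[7] xor  r1, r4, r1 -> r1=0x01
epilogue: pop r2=0x33, sp=0xc2
epilogue: pop r1=0x97, sp=0xc3
epilogue: pop r0=0xba, sp=0xc4
prologue pushed ['r0', 'r1', 'r2'] at ['0xc3', '0xc2', '0xc1']

MEM = 0x97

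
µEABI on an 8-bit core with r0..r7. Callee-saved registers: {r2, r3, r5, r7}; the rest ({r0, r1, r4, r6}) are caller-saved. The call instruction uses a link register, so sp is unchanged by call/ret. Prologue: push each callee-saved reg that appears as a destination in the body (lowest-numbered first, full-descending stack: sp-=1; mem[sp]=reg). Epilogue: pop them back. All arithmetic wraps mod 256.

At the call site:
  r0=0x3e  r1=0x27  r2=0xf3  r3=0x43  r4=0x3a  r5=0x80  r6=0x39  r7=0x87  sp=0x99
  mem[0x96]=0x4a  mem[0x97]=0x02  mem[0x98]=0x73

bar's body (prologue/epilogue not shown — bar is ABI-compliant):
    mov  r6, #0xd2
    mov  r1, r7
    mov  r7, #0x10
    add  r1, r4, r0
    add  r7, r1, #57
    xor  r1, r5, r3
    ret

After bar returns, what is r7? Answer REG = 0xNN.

prologue: push r7 -> mem[0x98]=0x87, sp=0x98
body[0] mov  r6, #0xd2 -> r6=0xd2
body[1] mov  r1, r7 -> r1=0x87
body[2] mov  r7, #0x10 -> r7=0x10
body[3] add  r1, r4, r0 -> r1=0x78
body[4] add  r7, r1, #57 -> r7=0xb1
body[5] xor  r1, r5, r3 -> r1=0xc3
epilogue: pop r7=0x87, sp=0x99
r7 is callee-saved -> restored

REG = 0x87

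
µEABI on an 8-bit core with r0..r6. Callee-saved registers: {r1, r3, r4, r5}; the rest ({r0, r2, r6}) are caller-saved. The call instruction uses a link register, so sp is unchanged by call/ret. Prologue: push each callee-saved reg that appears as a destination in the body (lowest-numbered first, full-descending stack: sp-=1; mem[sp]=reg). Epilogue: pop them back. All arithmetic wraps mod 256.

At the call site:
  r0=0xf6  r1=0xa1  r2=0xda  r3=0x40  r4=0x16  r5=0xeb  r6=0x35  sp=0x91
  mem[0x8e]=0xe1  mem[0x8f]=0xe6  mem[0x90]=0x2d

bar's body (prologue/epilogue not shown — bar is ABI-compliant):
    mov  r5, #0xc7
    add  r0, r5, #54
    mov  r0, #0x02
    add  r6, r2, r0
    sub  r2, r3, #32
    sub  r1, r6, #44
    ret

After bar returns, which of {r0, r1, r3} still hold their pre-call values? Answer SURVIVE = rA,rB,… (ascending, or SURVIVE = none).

SURVIVE = r1,r3

prologue: push r1 → mem[0x90]=0xa1, sp=0x90
prologue: push r5 → mem[0x8f]=0xeb, sp=0x8f
body[0] mov  r5, #0xc7 → r5=0xc7
body[1] add  r0, r5, #54 → r0=0xfd
body[2] mov  r0, #0x02 → r0=0x02
body[3] add  r6, r2, r0 → r6=0xdc
body[4] sub  r2, r3, #32 → r2=0x20
body[5] sub  r1, r6, #44 → r1=0xb0
epilogue: pop r5=0xeb, sp=0x90
epilogue: pop r1=0xa1, sp=0x91
r0: caller-saved, written=True
r1: callee-saved, written=True
r3: callee-saved, written=False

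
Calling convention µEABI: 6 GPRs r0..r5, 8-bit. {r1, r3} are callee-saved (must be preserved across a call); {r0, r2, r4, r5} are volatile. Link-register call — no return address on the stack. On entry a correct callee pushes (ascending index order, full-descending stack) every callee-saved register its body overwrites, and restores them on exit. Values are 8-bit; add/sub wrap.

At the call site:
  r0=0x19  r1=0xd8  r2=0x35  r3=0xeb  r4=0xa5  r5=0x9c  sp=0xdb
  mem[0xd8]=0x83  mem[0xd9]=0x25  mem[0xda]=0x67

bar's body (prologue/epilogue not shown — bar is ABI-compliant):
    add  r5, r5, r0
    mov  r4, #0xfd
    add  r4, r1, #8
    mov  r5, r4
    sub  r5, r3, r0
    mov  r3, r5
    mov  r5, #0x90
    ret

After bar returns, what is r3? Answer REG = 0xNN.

prologue: push r3 -> mem[0xda]=0xeb, sp=0xda
body[0] add  r5, r5, r0 -> r5=0xb5
body[1] mov  r4, #0xfd -> r4=0xfd
body[2] add  r4, r1, #8 -> r4=0xe0
body[3] mov  r5, r4 -> r5=0xe0
body[4] sub  r5, r3, r0 -> r5=0xd2
body[5] mov  r3, r5 -> r3=0xd2
body[6] mov  r5, #0x90 -> r5=0x90
epilogue: pop r3=0xeb, sp=0xdb
r3 is callee-saved -> restored

REG = 0xeb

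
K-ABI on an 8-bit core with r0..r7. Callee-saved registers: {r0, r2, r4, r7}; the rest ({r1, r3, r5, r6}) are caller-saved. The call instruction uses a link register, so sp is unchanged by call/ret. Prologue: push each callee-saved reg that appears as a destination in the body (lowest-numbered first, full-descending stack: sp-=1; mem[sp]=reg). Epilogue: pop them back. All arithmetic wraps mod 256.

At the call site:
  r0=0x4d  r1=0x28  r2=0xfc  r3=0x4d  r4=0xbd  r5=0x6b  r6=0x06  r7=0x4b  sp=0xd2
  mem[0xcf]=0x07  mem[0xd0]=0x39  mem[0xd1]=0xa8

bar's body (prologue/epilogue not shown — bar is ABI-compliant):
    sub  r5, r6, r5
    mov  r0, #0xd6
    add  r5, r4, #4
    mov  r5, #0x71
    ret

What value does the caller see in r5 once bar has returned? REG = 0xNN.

prologue: push r0 → mem[0xd1]=0x4d, sp=0xd1
body[0] sub  r5, r6, r5 → r5=0x9b
body[1] mov  r0, #0xd6 → r0=0xd6
body[2] add  r5, r4, #4 → r5=0xc1
body[3] mov  r5, #0x71 → r5=0x71
epilogue: pop r0=0x4d, sp=0xd2
r5 is caller-saved → body value

REG = 0x71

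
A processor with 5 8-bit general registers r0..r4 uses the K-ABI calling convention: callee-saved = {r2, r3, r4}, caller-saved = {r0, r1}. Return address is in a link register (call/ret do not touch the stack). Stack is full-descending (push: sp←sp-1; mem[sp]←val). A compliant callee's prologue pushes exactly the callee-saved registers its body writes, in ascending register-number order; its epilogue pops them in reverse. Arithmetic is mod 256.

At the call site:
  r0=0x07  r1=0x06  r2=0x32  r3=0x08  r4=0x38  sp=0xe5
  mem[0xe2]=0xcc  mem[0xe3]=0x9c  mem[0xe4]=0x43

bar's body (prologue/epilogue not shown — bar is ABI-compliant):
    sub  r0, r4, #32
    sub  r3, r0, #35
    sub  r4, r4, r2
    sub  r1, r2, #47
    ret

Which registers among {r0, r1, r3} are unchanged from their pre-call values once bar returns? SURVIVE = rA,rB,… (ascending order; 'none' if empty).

SURVIVE = r3

prologue: push r3 → mem[0xe4]=0x08, sp=0xe4
prologue: push r4 → mem[0xe3]=0x38, sp=0xe3
body[0] sub  r0, r4, #32 → r0=0x18
body[1] sub  r3, r0, #35 → r3=0xf5
body[2] sub  r4, r4, r2 → r4=0x06
body[3] sub  r1, r2, #47 → r1=0x03
epilogue: pop r4=0x38, sp=0xe4
epilogue: pop r3=0x08, sp=0xe5
r0: caller-saved, written=True
r1: caller-saved, written=True
r3: callee-saved, written=True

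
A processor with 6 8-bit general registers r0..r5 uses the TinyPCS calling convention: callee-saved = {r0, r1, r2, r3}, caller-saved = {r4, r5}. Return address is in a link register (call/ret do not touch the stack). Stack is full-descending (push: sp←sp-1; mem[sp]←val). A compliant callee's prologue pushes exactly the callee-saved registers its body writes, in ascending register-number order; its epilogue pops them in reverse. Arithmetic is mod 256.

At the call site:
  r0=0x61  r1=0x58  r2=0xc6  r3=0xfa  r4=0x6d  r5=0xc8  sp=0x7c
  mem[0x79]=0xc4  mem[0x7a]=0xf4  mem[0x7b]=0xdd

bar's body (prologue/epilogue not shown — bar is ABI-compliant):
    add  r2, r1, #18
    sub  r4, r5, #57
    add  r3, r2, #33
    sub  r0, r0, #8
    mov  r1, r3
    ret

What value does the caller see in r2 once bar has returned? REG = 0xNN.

prologue: push r0 -> mem[0x7b]=0x61, sp=0x7b
prologue: push r1 -> mem[0x7a]=0x58, sp=0x7a
prologue: push r2 -> mem[0x79]=0xc6, sp=0x79
prologue: push r3 -> mem[0x78]=0xfa, sp=0x78
body[0] add  r2, r1, #18 -> r2=0x6a
body[1] sub  r4, r5, #57 -> r4=0x8f
body[2] add  r3, r2, #33 -> r3=0x8b
body[3] sub  r0, r0, #8 -> r0=0x59
body[4] mov  r1, r3 -> r1=0x8b
epilogue: pop r3=0xfa, sp=0x79
epilogue: pop r2=0xc6, sp=0x7a
epilogue: pop r1=0x58, sp=0x7b
epilogue: pop r0=0x61, sp=0x7c
r2 is callee-saved -> restored

REG = 0xc6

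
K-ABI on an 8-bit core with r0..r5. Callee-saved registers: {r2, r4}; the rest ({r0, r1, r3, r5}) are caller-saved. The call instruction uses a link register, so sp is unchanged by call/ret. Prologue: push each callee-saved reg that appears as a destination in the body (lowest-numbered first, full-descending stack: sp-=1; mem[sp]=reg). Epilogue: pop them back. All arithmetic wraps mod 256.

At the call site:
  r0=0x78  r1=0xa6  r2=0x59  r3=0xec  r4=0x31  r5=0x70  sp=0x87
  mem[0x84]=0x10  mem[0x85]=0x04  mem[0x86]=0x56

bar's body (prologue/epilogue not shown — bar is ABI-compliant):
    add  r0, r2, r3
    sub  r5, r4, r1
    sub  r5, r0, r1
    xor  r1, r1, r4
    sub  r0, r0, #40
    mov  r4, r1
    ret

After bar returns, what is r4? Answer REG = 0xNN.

REG = 0x31

prologue: push r4 → mem[0x86]=0x31, sp=0x86
body[0] add  r0, r2, r3 → r0=0x45
body[1] sub  r5, r4, r1 → r5=0x8b
body[2] sub  r5, r0, r1 → r5=0x9f
body[3] xor  r1, r1, r4 → r1=0x97
body[4] sub  r0, r0, #40 → r0=0x1d
body[5] mov  r4, r1 → r4=0x97
epilogue: pop r4=0x31, sp=0x87
r4 is callee-saved → restored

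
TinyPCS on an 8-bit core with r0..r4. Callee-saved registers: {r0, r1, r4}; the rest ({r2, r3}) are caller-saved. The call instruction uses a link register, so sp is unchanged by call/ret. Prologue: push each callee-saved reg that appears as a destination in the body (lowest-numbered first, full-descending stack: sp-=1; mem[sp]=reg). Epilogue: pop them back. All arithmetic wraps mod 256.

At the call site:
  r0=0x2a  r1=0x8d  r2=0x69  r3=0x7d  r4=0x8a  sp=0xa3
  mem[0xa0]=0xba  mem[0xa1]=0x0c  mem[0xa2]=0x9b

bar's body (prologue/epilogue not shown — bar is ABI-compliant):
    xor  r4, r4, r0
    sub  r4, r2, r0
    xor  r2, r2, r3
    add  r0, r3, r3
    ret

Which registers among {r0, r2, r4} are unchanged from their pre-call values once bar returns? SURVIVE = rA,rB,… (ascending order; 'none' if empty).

prologue: push r0 -> mem[0xa2]=0x2a, sp=0xa2
prologue: push r4 -> mem[0xa1]=0x8a, sp=0xa1
body[0] xor  r4, r4, r0 -> r4=0xa0
body[1] sub  r4, r2, r0 -> r4=0x3f
body[2] xor  r2, r2, r3 -> r2=0x14
body[3] add  r0, r3, r3 -> r0=0xfa
epilogue: pop r4=0x8a, sp=0xa2
epilogue: pop r0=0x2a, sp=0xa3
r0: callee-saved, written=True
r2: caller-saved, written=True
r4: callee-saved, written=True

SURVIVE = r0,r4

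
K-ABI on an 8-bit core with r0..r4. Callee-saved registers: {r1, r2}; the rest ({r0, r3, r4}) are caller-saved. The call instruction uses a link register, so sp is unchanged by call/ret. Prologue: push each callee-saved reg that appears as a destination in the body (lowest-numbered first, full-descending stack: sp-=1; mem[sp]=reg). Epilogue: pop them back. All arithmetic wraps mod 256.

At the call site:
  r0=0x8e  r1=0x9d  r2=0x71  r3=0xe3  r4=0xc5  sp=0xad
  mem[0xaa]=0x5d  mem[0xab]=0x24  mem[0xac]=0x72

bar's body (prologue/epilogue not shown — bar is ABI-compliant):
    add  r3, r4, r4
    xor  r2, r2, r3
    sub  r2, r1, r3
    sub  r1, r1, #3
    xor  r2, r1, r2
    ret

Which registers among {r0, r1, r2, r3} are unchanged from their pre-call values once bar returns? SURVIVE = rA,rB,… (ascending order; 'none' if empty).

prologue: push r1 -> mem[0xac]=0x9d, sp=0xac
prologue: push r2 -> mem[0xab]=0x71, sp=0xab
body[0] add  r3, r4, r4 -> r3=0x8a
body[1] xor  r2, r2, r3 -> r2=0xfb
body[2] sub  r2, r1, r3 -> r2=0x13
body[3] sub  r1, r1, #3 -> r1=0x9a
body[4] xor  r2, r1, r2 -> r2=0x89
epilogue: pop r2=0x71, sp=0xac
epilogue: pop r1=0x9d, sp=0xad
r0: caller-saved, written=False
r1: callee-saved, written=True
r2: callee-saved, written=True
r3: caller-saved, written=True

SURVIVE = r0,r1,r2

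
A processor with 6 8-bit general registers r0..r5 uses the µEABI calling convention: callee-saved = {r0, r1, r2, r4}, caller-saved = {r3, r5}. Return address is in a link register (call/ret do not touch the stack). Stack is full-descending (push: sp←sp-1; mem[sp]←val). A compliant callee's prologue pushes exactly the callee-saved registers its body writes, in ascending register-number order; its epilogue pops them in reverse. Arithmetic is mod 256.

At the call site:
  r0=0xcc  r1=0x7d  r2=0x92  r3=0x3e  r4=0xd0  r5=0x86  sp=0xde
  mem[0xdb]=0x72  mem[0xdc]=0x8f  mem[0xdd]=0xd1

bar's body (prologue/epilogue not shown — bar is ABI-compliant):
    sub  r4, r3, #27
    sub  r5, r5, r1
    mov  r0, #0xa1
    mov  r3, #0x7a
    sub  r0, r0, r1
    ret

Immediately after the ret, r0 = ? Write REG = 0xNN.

prologue: push r0 → mem[0xdd]=0xcc, sp=0xdd
prologue: push r4 → mem[0xdc]=0xd0, sp=0xdc
body[0] sub  r4, r3, #27 → r4=0x23
body[1] sub  r5, r5, r1 → r5=0x09
body[2] mov  r0, #0xa1 → r0=0xa1
body[3] mov  r3, #0x7a → r3=0x7a
body[4] sub  r0, r0, r1 → r0=0x24
epilogue: pop r4=0xd0, sp=0xdd
epilogue: pop r0=0xcc, sp=0xde
r0 is callee-saved → restored

REG = 0xcc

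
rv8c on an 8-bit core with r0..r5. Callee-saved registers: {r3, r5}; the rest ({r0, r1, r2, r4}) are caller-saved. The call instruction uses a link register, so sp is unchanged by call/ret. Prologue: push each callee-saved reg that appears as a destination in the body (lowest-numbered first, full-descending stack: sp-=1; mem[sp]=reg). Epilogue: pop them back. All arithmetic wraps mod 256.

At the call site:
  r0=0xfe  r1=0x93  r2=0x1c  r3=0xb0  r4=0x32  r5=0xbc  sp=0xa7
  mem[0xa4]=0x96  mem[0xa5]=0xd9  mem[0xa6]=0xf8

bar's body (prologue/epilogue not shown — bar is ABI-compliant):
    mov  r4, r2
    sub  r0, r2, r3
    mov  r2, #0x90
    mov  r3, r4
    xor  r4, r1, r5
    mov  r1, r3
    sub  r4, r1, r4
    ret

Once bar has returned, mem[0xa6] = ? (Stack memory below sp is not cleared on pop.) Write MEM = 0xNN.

prologue: push r3 -> mem[0xa6]=0xb0, sp=0xa6
body[0] mov  r4, r2 -> r4=0x1c
body[1] sub  r0, r2, r3 -> r0=0x6c
body[2] mov  r2, #0x90 -> r2=0x90
body[3] mov  r3, r4 -> r3=0x1c
body[4] xor  r4, r1, r5 -> r4=0x2f
body[5] mov  r1, r3 -> r1=0x1c
body[6] sub  r4, r1, r4 -> r4=0xed
epilogue: pop r3=0xb0, sp=0xa7
prologue pushed ['r3'] at ['0xa6']

MEM = 0xb0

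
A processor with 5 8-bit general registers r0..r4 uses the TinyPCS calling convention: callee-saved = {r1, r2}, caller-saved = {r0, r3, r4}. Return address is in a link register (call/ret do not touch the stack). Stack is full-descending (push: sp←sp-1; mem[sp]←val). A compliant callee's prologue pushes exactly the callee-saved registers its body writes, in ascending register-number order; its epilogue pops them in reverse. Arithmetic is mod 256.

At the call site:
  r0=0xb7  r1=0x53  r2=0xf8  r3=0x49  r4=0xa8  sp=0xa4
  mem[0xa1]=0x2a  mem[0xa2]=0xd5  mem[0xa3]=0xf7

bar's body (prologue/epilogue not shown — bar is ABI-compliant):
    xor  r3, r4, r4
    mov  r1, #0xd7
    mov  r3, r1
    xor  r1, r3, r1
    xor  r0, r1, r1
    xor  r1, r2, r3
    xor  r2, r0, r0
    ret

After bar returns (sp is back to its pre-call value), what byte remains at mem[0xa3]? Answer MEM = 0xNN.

MEM = 0x53

prologue: push r1 -> mem[0xa3]=0x53, sp=0xa3
prologue: push r2 -> mem[0xa2]=0xf8, sp=0xa2
body[0] xor  r3, r4, r4 -> r3=0x00
body[1] mov  r1, #0xd7 -> r1=0xd7
body[2] mov  r3, r1 -> r3=0xd7
body[3] xor  r1, r3, r1 -> r1=0x00
body[4] xor  r0, r1, r1 -> r0=0x00
body[5] xor  r1, r2, r3 -> r1=0x2f
body[6] xor  r2, r0, r0 -> r2=0x00
epilogue: pop r2=0xf8, sp=0xa3
epilogue: pop r1=0x53, sp=0xa4
prologue pushed ['r1', 'r2'] at ['0xa3', '0xa2']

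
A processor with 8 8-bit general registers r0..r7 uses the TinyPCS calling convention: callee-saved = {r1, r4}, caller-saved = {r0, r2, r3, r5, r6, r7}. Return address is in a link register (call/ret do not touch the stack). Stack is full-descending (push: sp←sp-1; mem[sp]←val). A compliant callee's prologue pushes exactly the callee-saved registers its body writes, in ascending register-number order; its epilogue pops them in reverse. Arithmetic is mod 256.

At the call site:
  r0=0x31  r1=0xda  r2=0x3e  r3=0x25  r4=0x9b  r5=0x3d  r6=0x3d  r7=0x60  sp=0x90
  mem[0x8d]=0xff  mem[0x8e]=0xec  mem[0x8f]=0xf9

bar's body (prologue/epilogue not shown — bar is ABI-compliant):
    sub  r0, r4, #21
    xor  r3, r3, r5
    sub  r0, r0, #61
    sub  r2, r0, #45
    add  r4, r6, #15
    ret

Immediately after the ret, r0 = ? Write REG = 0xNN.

prologue: push r4 -> mem[0x8f]=0x9b, sp=0x8f
body[0] sub  r0, r4, #21 -> r0=0x86
body[1] xor  r3, r3, r5 -> r3=0x18
body[2] sub  r0, r0, #61 -> r0=0x49
body[3] sub  r2, r0, #45 -> r2=0x1c
body[4] add  r4, r6, #15 -> r4=0x4c
epilogue: pop r4=0x9b, sp=0x90
r0 is caller-saved -> body value

REG = 0x49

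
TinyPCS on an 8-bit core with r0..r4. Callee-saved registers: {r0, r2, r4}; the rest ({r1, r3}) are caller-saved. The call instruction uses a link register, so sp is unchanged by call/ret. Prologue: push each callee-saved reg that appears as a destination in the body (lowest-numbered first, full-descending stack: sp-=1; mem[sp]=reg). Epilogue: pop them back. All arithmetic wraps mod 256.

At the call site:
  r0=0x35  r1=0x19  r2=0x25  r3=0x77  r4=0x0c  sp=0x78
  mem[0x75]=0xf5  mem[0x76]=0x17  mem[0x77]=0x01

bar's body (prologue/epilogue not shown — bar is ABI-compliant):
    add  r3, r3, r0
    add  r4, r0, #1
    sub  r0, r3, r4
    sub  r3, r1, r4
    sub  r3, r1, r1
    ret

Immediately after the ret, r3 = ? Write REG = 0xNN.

REG = 0x00

prologue: push r0 -> mem[0x77]=0x35, sp=0x77
prologue: push r4 -> mem[0x76]=0x0c, sp=0x76
body[0] add  r3, r3, r0 -> r3=0xac
body[1] add  r4, r0, #1 -> r4=0x36
body[2] sub  r0, r3, r4 -> r0=0x76
body[3] sub  r3, r1, r4 -> r3=0xe3
body[4] sub  r3, r1, r1 -> r3=0x00
epilogue: pop r4=0x0c, sp=0x77
epilogue: pop r0=0x35, sp=0x78
r3 is caller-saved -> body value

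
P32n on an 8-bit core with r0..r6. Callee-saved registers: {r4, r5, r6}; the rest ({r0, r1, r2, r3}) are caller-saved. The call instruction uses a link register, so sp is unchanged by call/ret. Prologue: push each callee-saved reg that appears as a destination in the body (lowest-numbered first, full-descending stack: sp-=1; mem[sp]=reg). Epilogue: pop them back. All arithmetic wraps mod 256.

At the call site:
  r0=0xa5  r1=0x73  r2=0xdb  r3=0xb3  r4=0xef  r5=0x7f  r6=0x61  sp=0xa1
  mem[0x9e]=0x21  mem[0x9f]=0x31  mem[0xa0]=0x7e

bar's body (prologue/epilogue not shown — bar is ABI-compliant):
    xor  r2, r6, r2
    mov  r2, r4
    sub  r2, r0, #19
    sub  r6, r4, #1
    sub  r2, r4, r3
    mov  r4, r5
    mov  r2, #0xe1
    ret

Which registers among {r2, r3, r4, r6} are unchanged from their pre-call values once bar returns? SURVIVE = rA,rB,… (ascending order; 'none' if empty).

prologue: push r4 -> mem[0xa0]=0xef, sp=0xa0
prologue: push r6 -> mem[0x9f]=0x61, sp=0x9f
body[0] xor  r2, r6, r2 -> r2=0xba
body[1] mov  r2, r4 -> r2=0xef
body[2] sub  r2, r0, #19 -> r2=0x92
body[3] sub  r6, r4, #1 -> r6=0xee
body[4] sub  r2, r4, r3 -> r2=0x3c
body[5] mov  r4, r5 -> r4=0x7f
body[6] mov  r2, #0xe1 -> r2=0xe1
epilogue: pop r6=0x61, sp=0xa0
epilogue: pop r4=0xef, sp=0xa1
r2: caller-saved, written=True
r3: caller-saved, written=False
r4: callee-saved, written=True
r6: callee-saved, written=True

SURVIVE = r3,r4,r6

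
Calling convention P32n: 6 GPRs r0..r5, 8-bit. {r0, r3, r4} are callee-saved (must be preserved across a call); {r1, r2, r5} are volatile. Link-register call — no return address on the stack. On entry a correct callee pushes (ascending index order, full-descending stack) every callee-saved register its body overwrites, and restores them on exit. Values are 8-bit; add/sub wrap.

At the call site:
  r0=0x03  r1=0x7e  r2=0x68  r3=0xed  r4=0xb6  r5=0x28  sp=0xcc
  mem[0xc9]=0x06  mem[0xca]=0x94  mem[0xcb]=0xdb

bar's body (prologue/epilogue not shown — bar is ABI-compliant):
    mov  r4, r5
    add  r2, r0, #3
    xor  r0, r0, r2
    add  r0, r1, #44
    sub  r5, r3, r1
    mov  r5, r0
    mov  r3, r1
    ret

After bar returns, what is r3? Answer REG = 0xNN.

REG = 0xed

prologue: push r0 -> mem[0xcb]=0x03, sp=0xcb
prologue: push r3 -> mem[0xca]=0xed, sp=0xca
prologue: push r4 -> mem[0xc9]=0xb6, sp=0xc9
body[0] mov  r4, r5 -> r4=0x28
body[1] add  r2, r0, #3 -> r2=0x06
body[2] xor  r0, r0, r2 -> r0=0x05
body[3] add  r0, r1, #44 -> r0=0xaa
body[4] sub  r5, r3, r1 -> r5=0x6f
body[5] mov  r5, r0 -> r5=0xaa
body[6] mov  r3, r1 -> r3=0x7e
epilogue: pop r4=0xb6, sp=0xca
epilogue: pop r3=0xed, sp=0xcb
epilogue: pop r0=0x03, sp=0xcc
r3 is callee-saved -> restored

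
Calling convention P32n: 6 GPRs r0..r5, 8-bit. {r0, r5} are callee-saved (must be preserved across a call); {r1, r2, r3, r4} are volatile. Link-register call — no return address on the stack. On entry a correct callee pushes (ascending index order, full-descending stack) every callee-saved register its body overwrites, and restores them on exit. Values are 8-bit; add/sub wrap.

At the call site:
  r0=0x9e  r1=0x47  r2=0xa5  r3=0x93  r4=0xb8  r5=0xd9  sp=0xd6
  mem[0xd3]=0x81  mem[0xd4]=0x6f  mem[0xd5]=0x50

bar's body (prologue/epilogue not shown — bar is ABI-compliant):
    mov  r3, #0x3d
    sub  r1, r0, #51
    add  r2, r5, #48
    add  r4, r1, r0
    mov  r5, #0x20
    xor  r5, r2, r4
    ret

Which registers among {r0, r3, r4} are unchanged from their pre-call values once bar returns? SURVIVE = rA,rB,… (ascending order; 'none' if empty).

prologue: push r5 → mem[0xd5]=0xd9, sp=0xd5
body[0] mov  r3, #0x3d → r3=0x3d
body[1] sub  r1, r0, #51 → r1=0x6b
body[2] add  r2, r5, #48 → r2=0x09
body[3] add  r4, r1, r0 → r4=0x09
body[4] mov  r5, #0x20 → r5=0x20
body[5] xor  r5, r2, r4 → r5=0x00
epilogue: pop r5=0xd9, sp=0xd6
r0: callee-saved, written=False
r3: caller-saved, written=True
r4: caller-saved, written=True

SURVIVE = r0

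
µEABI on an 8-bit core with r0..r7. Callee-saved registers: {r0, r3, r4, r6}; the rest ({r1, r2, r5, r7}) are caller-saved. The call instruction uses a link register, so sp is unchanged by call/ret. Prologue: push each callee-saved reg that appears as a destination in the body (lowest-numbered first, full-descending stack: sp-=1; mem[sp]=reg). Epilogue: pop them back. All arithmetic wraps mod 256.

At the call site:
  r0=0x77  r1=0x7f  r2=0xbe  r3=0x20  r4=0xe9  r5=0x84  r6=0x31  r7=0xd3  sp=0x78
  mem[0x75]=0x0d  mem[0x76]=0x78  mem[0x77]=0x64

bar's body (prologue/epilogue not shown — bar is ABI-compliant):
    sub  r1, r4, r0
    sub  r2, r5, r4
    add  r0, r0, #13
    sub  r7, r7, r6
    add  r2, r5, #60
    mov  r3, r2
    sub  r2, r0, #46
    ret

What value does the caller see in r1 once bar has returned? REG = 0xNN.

REG = 0x72

prologue: push r0 -> mem[0x77]=0x77, sp=0x77
prologue: push r3 -> mem[0x76]=0x20, sp=0x76
body[0] sub  r1, r4, r0 -> r1=0x72
body[1] sub  r2, r5, r4 -> r2=0x9b
body[2] add  r0, r0, #13 -> r0=0x84
body[3] sub  r7, r7, r6 -> r7=0xa2
body[4] add  r2, r5, #60 -> r2=0xc0
body[5] mov  r3, r2 -> r3=0xc0
body[6] sub  r2, r0, #46 -> r2=0x56
epilogue: pop r3=0x20, sp=0x77
epilogue: pop r0=0x77, sp=0x78
r1 is caller-saved -> body value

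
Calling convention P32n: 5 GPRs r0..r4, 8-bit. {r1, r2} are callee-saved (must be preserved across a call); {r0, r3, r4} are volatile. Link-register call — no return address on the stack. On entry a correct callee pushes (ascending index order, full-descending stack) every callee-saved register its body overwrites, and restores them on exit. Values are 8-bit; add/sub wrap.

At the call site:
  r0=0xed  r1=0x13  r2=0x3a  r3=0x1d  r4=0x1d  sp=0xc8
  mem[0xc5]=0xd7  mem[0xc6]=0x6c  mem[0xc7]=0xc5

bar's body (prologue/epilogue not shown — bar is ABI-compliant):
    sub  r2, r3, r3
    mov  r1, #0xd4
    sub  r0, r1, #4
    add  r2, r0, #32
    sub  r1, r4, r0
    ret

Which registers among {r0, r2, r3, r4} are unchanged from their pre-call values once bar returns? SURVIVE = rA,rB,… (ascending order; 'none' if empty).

prologue: push r1 -> mem[0xc7]=0x13, sp=0xc7
prologue: push r2 -> mem[0xc6]=0x3a, sp=0xc6
body[0] sub  r2, r3, r3 -> r2=0x00
body[1] mov  r1, #0xd4 -> r1=0xd4
body[2] sub  r0, r1, #4 -> r0=0xd0
body[3] add  r2, r0, #32 -> r2=0xf0
body[4] sub  r1, r4, r0 -> r1=0x4d
epilogue: pop r2=0x3a, sp=0xc7
epilogue: pop r1=0x13, sp=0xc8
r0: caller-saved, written=True
r2: callee-saved, written=True
r3: caller-saved, written=False
r4: caller-saved, written=False

SURVIVE = r2,r3,r4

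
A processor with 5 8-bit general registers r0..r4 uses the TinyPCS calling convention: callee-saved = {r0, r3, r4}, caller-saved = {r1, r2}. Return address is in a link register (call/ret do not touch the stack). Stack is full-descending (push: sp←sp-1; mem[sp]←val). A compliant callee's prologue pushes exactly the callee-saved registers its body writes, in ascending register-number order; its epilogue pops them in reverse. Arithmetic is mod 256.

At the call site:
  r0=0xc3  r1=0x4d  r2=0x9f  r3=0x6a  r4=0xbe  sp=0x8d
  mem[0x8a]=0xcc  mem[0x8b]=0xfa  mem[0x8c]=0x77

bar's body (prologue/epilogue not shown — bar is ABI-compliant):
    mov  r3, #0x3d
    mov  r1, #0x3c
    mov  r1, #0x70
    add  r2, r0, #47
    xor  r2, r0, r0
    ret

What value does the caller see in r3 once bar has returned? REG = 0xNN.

prologue: push r3 → mem[0x8c]=0x6a, sp=0x8c
body[0] mov  r3, #0x3d → r3=0x3d
body[1] mov  r1, #0x3c → r1=0x3c
body[2] mov  r1, #0x70 → r1=0x70
body[3] add  r2, r0, #47 → r2=0xf2
body[4] xor  r2, r0, r0 → r2=0x00
epilogue: pop r3=0x6a, sp=0x8d
r3 is callee-saved → restored

REG = 0x6a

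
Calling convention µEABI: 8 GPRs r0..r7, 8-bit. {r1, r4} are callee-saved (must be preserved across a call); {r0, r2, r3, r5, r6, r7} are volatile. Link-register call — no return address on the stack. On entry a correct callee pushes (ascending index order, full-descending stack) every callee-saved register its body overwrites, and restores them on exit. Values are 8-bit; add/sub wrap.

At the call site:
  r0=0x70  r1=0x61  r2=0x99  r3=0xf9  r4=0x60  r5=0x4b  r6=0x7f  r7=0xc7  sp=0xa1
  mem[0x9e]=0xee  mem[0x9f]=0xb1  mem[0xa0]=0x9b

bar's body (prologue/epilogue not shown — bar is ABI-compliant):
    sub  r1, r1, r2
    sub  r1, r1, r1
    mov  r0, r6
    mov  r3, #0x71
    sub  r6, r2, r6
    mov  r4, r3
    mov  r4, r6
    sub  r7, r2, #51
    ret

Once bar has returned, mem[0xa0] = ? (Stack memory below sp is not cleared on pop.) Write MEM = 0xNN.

MEM = 0x61

prologue: push r1 -> mem[0xa0]=0x61, sp=0xa0
prologue: push r4 -> mem[0x9f]=0x60, sp=0x9f
body[0] sub  r1, r1, r2 -> r1=0xc8
body[1] sub  r1, r1, r1 -> r1=0x00
body[2] mov  r0, r6 -> r0=0x7f
body[3] mov  r3, #0x71 -> r3=0x71
body[4] sub  r6, r2, r6 -> r6=0x1a
body[5] mov  r4, r3 -> r4=0x71
body[6] mov  r4, r6 -> r4=0x1a
body[7] sub  r7, r2, #51 -> r7=0x66
epilogue: pop r4=0x60, sp=0xa0
epilogue: pop r1=0x61, sp=0xa1
prologue pushed ['r1', 'r4'] at ['0xa0', '0x9f']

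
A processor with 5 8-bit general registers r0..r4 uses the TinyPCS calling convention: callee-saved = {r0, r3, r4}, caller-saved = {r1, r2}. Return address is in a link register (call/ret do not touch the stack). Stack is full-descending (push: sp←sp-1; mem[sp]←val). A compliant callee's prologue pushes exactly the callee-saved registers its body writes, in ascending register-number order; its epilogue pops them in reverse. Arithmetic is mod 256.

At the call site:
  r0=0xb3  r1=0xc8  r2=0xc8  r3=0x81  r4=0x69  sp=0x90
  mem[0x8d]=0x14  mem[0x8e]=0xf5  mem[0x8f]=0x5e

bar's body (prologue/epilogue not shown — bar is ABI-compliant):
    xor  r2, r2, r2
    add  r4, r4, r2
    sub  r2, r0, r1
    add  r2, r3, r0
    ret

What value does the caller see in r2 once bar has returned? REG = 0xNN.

REG = 0x34

prologue: push r4 -> mem[0x8f]=0x69, sp=0x8f
body[0] xor  r2, r2, r2 -> r2=0x00
body[1] add  r4, r4, r2 -> r4=0x69
body[2] sub  r2, r0, r1 -> r2=0xeb
body[3] add  r2, r3, r0 -> r2=0x34
epilogue: pop r4=0x69, sp=0x90
r2 is caller-saved -> body value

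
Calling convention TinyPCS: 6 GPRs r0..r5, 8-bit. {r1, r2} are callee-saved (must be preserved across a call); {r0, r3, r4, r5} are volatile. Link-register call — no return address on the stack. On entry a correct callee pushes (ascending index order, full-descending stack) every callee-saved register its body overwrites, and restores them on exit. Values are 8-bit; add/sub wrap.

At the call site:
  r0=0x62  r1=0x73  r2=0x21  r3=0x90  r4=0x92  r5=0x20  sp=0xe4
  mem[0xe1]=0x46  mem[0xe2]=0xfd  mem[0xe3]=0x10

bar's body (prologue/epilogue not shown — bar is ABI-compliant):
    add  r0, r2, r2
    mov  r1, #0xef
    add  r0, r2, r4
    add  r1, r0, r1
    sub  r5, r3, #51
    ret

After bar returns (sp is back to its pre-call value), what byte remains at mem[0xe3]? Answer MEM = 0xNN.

MEM = 0x73

prologue: push r1 → mem[0xe3]=0x73, sp=0xe3
body[0] add  r0, r2, r2 → r0=0x42
body[1] mov  r1, #0xef → r1=0xef
body[2] add  r0, r2, r4 → r0=0xb3
body[3] add  r1, r0, r1 → r1=0xa2
body[4] sub  r5, r3, #51 → r5=0x5d
epilogue: pop r1=0x73, sp=0xe4
prologue pushed ['r1'] at ['0xe3']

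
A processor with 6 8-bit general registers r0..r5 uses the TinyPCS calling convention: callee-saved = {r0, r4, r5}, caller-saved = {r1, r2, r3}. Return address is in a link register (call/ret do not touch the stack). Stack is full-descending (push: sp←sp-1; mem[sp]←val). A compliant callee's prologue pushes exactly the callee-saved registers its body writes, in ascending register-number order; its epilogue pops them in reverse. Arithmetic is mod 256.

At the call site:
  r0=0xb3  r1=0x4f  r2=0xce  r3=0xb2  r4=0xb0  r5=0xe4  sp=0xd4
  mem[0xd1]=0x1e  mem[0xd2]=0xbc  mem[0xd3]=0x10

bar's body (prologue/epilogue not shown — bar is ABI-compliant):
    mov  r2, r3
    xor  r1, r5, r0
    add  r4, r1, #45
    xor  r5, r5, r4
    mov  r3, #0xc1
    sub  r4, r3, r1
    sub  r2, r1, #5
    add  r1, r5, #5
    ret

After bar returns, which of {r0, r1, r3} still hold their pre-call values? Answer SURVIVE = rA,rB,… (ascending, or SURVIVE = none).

SURVIVE = r0

prologue: push r4 → mem[0xd3]=0xb0, sp=0xd3
prologue: push r5 → mem[0xd2]=0xe4, sp=0xd2
body[0] mov  r2, r3 → r2=0xb2
body[1] xor  r1, r5, r0 → r1=0x57
body[2] add  r4, r1, #45 → r4=0x84
body[3] xor  r5, r5, r4 → r5=0x60
body[4] mov  r3, #0xc1 → r3=0xc1
body[5] sub  r4, r3, r1 → r4=0x6a
body[6] sub  r2, r1, #5 → r2=0x52
body[7] add  r1, r5, #5 → r1=0x65
epilogue: pop r5=0xe4, sp=0xd3
epilogue: pop r4=0xb0, sp=0xd4
r0: callee-saved, written=False
r1: caller-saved, written=True
r3: caller-saved, written=True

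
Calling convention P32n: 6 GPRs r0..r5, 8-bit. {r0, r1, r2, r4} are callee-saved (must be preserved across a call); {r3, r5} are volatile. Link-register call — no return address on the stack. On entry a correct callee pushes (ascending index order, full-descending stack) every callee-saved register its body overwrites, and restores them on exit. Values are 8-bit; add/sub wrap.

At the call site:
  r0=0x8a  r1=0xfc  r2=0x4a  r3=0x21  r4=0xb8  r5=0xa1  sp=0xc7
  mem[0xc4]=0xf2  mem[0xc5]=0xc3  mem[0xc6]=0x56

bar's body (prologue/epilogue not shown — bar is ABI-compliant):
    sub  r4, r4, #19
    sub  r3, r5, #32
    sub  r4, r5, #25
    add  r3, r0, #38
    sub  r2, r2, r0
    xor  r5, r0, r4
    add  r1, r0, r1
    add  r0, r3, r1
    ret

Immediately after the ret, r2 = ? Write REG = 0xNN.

prologue: push r0 -> mem[0xc6]=0x8a, sp=0xc6
prologue: push r1 -> mem[0xc5]=0xfc, sp=0xc5
prologue: push r2 -> mem[0xc4]=0x4a, sp=0xc4
prologue: push r4 -> mem[0xc3]=0xb8, sp=0xc3
body[0] sub  r4, r4, #19 -> r4=0xa5
body[1] sub  r3, r5, #32 -> r3=0x81
body[2] sub  r4, r5, #25 -> r4=0x88
body[3] add  r3, r0, #38 -> r3=0xb0
body[4] sub  r2, r2, r0 -> r2=0xc0
body[5] xor  r5, r0, r4 -> r5=0x02
body[6] add  r1, r0, r1 -> r1=0x86
body[7] add  r0, r3, r1 -> r0=0x36
epilogue: pop r4=0xb8, sp=0xc4
epilogue: pop r2=0x4a, sp=0xc5
epilogue: pop r1=0xfc, sp=0xc6
epilogue: pop r0=0x8a, sp=0xc7
r2 is callee-saved -> restored

REG = 0x4a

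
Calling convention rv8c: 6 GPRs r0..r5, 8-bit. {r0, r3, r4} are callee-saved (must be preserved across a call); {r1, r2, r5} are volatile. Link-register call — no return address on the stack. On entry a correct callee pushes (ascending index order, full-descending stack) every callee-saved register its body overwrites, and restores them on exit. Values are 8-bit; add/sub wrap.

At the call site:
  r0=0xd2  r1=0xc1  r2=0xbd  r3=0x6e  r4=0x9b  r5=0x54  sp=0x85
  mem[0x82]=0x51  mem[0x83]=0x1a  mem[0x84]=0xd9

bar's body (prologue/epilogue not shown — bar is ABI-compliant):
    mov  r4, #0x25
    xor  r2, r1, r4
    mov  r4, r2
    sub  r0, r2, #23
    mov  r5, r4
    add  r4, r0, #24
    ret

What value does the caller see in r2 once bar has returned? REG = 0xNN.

prologue: push r0 → mem[0x84]=0xd2, sp=0x84
prologue: push r4 → mem[0x83]=0x9b, sp=0x83
body[0] mov  r4, #0x25 → r4=0x25
body[1] xor  r2, r1, r4 → r2=0xe4
body[2] mov  r4, r2 → r4=0xe4
body[3] sub  r0, r2, #23 → r0=0xcd
body[4] mov  r5, r4 → r5=0xe4
body[5] add  r4, r0, #24 → r4=0xe5
epilogue: pop r4=0x9b, sp=0x84
epilogue: pop r0=0xd2, sp=0x85
r2 is caller-saved → body value

REG = 0xe4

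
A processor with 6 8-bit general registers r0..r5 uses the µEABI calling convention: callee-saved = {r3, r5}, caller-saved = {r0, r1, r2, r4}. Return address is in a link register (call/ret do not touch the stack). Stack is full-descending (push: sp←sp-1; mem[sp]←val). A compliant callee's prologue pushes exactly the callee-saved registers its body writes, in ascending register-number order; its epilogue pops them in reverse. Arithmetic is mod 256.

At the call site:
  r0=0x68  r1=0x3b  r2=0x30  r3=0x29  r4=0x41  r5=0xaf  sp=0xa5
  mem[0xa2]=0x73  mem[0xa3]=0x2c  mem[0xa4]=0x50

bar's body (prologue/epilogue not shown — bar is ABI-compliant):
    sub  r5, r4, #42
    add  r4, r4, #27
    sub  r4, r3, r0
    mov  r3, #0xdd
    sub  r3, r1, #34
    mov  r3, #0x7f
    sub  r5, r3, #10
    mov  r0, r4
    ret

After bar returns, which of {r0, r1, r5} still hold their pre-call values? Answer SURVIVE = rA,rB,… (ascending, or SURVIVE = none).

prologue: push r3 → mem[0xa4]=0x29, sp=0xa4
prologue: push r5 → mem[0xa3]=0xaf, sp=0xa3
body[0] sub  r5, r4, #42 → r5=0x17
body[1] add  r4, r4, #27 → r4=0x5c
body[2] sub  r4, r3, r0 → r4=0xc1
body[3] mov  r3, #0xdd → r3=0xdd
body[4] sub  r3, r1, #34 → r3=0x19
body[5] mov  r3, #0x7f → r3=0x7f
body[6] sub  r5, r3, #10 → r5=0x75
body[7] mov  r0, r4 → r0=0xc1
epilogue: pop r5=0xaf, sp=0xa4
epilogue: pop r3=0x29, sp=0xa5
r0: caller-saved, written=True
r1: caller-saved, written=False
r5: callee-saved, written=True

SURVIVE = r1,r5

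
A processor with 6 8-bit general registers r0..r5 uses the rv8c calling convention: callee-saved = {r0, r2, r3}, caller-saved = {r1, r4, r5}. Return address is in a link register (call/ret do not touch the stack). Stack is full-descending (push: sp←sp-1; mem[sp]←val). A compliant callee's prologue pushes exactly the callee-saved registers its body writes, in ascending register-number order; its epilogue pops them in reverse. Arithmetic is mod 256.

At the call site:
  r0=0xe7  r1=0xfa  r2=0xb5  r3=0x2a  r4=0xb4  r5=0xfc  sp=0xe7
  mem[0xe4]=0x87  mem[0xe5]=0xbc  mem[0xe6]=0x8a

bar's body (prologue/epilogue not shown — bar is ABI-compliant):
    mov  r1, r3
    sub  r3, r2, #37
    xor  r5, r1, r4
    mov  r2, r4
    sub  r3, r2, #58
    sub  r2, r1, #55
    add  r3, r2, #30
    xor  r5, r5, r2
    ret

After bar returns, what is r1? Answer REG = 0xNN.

REG = 0x2a

prologue: push r2 -> mem[0xe6]=0xb5, sp=0xe6
prologue: push r3 -> mem[0xe5]=0x2a, sp=0xe5
body[0] mov  r1, r3 -> r1=0x2a
body[1] sub  r3, r2, #37 -> r3=0x90
body[2] xor  r5, r1, r4 -> r5=0x9e
body[3] mov  r2, r4 -> r2=0xb4
body[4] sub  r3, r2, #58 -> r3=0x7a
body[5] sub  r2, r1, #55 -> r2=0xf3
body[6] add  r3, r2, #30 -> r3=0x11
body[7] xor  r5, r5, r2 -> r5=0x6d
epilogue: pop r3=0x2a, sp=0xe6
epilogue: pop r2=0xb5, sp=0xe7
r1 is caller-saved -> body value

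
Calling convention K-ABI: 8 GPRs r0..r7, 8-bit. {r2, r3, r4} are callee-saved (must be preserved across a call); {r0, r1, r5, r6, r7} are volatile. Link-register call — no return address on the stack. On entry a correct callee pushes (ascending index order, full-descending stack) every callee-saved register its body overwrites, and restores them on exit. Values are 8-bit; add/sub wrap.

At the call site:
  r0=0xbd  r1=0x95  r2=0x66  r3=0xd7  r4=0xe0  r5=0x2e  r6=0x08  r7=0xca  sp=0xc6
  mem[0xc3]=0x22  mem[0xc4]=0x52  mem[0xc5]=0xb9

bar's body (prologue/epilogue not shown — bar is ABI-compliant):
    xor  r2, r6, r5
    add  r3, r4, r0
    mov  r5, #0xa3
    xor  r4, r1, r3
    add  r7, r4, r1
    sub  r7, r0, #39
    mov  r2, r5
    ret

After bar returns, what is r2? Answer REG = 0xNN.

prologue: push r2 -> mem[0xc5]=0x66, sp=0xc5
prologue: push r3 -> mem[0xc4]=0xd7, sp=0xc4
prologue: push r4 -> mem[0xc3]=0xe0, sp=0xc3
body[0] xor  r2, r6, r5 -> r2=0x26
body[1] add  r3, r4, r0 -> r3=0x9d
body[2] mov  r5, #0xa3 -> r5=0xa3
body[3] xor  r4, r1, r3 -> r4=0x08
body[4] add  r7, r4, r1 -> r7=0x9d
body[5] sub  r7, r0, #39 -> r7=0x96
body[6] mov  r2, r5 -> r2=0xa3
epilogue: pop r4=0xe0, sp=0xc4
epilogue: pop r3=0xd7, sp=0xc5
epilogue: pop r2=0x66, sp=0xc6
r2 is callee-saved -> restored

REG = 0x66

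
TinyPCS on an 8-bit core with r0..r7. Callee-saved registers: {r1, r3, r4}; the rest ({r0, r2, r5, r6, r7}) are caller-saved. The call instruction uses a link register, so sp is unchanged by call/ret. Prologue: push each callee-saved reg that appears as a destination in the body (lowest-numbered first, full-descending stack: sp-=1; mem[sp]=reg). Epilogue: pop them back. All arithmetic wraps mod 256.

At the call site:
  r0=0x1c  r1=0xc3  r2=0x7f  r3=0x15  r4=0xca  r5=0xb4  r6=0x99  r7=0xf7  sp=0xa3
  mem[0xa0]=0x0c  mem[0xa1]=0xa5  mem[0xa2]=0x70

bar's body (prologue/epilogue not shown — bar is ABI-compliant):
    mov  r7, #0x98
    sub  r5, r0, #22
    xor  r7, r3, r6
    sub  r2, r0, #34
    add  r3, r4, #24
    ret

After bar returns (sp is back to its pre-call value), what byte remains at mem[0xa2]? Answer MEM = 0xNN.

MEM = 0x15

prologue: push r3 -> mem[0xa2]=0x15, sp=0xa2
body[0] mov  r7, #0x98 -> r7=0x98
body[1] sub  r5, r0, #22 -> r5=0x06
body[2] xor  r7, r3, r6 -> r7=0x8c
body[3] sub  r2, r0, #34 -> r2=0xfa
body[4] add  r3, r4, #24 -> r3=0xe2
epilogue: pop r3=0x15, sp=0xa3
prologue pushed ['r3'] at ['0xa2']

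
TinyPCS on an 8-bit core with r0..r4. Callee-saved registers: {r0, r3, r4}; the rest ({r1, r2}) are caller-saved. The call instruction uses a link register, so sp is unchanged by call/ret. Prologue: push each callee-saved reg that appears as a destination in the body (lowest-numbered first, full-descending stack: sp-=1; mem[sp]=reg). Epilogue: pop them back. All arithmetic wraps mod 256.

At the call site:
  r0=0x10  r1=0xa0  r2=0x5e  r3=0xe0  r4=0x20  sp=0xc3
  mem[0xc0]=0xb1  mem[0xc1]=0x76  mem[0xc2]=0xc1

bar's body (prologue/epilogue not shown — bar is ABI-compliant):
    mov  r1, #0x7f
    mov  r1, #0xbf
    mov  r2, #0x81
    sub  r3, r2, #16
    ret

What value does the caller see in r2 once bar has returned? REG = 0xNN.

REG = 0x81

prologue: push r3 → mem[0xc2]=0xe0, sp=0xc2
body[0] mov  r1, #0x7f → r1=0x7f
body[1] mov  r1, #0xbf → r1=0xbf
body[2] mov  r2, #0x81 → r2=0x81
body[3] sub  r3, r2, #16 → r3=0x71
epilogue: pop r3=0xe0, sp=0xc3
r2 is caller-saved → body value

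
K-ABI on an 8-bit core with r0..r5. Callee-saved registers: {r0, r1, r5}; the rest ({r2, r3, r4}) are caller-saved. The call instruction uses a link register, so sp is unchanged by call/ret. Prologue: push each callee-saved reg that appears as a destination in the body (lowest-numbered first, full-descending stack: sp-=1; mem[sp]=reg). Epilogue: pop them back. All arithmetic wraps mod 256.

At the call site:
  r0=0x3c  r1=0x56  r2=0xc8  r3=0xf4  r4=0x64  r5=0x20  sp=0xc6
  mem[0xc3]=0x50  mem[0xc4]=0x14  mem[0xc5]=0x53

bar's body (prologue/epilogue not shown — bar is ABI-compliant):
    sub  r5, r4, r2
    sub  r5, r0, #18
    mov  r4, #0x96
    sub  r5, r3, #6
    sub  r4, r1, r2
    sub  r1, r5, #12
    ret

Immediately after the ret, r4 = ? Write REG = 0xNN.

REG = 0x8e

prologue: push r1 -> mem[0xc5]=0x56, sp=0xc5
prologue: push r5 -> mem[0xc4]=0x20, sp=0xc4
body[0] sub  r5, r4, r2 -> r5=0x9c
body[1] sub  r5, r0, #18 -> r5=0x2a
body[2] mov  r4, #0x96 -> r4=0x96
body[3] sub  r5, r3, #6 -> r5=0xee
body[4] sub  r4, r1, r2 -> r4=0x8e
body[5] sub  r1, r5, #12 -> r1=0xe2
epilogue: pop r5=0x20, sp=0xc5
epilogue: pop r1=0x56, sp=0xc6
r4 is caller-saved -> body value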